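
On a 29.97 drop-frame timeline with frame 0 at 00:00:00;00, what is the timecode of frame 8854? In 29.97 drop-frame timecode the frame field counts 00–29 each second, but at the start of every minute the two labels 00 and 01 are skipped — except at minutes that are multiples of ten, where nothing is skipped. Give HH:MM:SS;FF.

00:04:55;12

Each 10-minute DF block holds 10 × 60 × 30 − 9 × 2 = 17982 frames. 8854 ÷ 17982 → 0 full blocks, remainder 8854.
Within the partial block the first minute is 1800 frames and each further minute 1798, so 4 further minute boundaries passed. Total skipped labels = 18 × 0 + 2 × 4 = 8.
Non-drop label index = 8854 + 8 = 8862; at 30 labels/s that is 00:04:55:12, i.e. DF 00:04:55;12.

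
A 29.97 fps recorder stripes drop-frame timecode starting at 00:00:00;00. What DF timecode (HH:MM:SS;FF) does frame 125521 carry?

Ten DF minutes hold 17982 frames, so frame 125521 lies in block 6 (frames 107892–125873) with 17629 frames into that block.
The block's first minute is 1800 frames and the rest 1798 each; 17629 frames reaches minute 9, so 6 × 18 + 9 × 2 = 126 labels have been skipped so far.
Adding those back, label number 125521 + 126 = 125647 at 30 labels/s is 4188 s + 7 f = 1 h 9 min 48 s frame 7, i.e. 01:09:48;07.

01:09:48;07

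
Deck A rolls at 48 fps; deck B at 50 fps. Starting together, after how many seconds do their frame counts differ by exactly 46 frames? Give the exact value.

23 seconds

The gap grows by |50 − 48| = 2 frames per second.
Time for a 46-frame gap: 46 ÷ (2) = 23 s.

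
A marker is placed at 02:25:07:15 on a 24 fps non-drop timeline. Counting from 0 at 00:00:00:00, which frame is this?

frame 208983

Total seconds to the label: (2 × 3600 + 25 × 60 + 7) = 8707.
Frame index = 8707 × 24 + 15 = 208983.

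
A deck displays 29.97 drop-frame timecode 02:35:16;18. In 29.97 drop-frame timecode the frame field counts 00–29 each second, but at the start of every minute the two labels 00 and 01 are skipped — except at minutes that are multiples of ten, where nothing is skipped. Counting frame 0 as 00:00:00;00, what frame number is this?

279218

As if non-drop at 30 labels/s: (2 × 3600 + 35 × 60 + 16) × 30 + 18 = 279498.
Minute boundaries passed: 155; those not divisible by 10: 155 − 15 = 140; dropped labels = 2 × 140 = 280.
Actual frame index = 279498 − 280 = 279218.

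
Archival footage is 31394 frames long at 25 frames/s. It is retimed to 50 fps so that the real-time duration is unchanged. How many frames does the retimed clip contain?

Target frames = source frames × (target rate / source rate) = 31394 × (50)/(25) = 31394 × 2 = 62788.

62788 frames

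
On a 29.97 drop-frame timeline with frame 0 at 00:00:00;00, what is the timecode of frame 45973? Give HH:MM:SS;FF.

Each 10-minute DF block holds 10 × 60 × 30 − 9 × 2 = 17982 frames. 45973 ÷ 17982 → 2 full blocks, remainder 10009.
Within the partial block the first minute is 1800 frames and each further minute 1798, so 5 further minute boundaries passed. Total skipped labels = 18 × 2 + 2 × 5 = 46.
Non-drop label index = 45973 + 46 = 46019; at 30 labels/s that is 00:25:33:29, i.e. DF 00:25:33;29.

00:25:33;29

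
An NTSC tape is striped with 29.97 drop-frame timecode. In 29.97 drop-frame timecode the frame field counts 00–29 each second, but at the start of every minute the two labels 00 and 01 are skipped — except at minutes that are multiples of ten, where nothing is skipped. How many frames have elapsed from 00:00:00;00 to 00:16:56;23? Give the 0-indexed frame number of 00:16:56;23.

30473

Complete 10-minute blocks: 1, each 17982 frames → 17982.
Remaining 6 whole minutes in the current block: 1800 + 5 × 1798 = 10790 frames.
Within the current minute: 56 × 30 + 23 − 2 = 1701 (labels ;00/;01 skipped at this minute). Total = 17982 + 10790 + 1701 = 30473.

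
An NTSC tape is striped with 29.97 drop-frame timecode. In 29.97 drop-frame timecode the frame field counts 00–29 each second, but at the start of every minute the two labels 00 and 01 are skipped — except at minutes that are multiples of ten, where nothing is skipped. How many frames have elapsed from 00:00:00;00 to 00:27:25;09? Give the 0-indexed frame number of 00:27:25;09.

Complete 10-minute blocks: 2, each 17982 frames → 35964.
Remaining 7 whole minutes in the current block: 1800 + 6 × 1798 = 12588 frames.
Within the current minute: 25 × 30 + 9 − 2 = 757 (labels ;00/;01 skipped at this minute). Total = 35964 + 12588 + 757 = 49309.

49309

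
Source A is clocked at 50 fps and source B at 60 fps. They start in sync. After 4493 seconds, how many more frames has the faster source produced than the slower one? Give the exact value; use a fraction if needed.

44930 frames

A emits 50 × 4493 = 224650 frames; B emits 60 × 4493 = 269580.
Difference = 44930 frames; B is ahead of A.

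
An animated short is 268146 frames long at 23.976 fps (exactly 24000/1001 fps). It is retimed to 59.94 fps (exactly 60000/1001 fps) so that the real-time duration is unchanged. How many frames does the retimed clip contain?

670365 frames

Target frames = source frames × (target rate / source rate) = 268146 × (60000/1001)/(24000/1001) = 268146 × 5/2 = 670365.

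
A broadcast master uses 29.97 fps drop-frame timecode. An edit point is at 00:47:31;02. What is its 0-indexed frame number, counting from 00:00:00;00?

85446

As if non-drop at 30 labels/s: (0 × 3600 + 47 × 60 + 31) × 30 + 2 = 85532.
Minute boundaries passed: 47; those not divisible by 10: 47 − 4 = 43; dropped labels = 2 × 43 = 86.
Actual frame index = 85532 − 86 = 85446.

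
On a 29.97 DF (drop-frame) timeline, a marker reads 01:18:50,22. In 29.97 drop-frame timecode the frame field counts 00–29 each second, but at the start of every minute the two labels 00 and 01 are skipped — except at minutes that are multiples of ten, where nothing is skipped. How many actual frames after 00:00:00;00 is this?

As if non-drop at 30 labels/s: (1 × 3600 + 18 × 60 + 50) × 30 + 22 = 141922.
Minute boundaries passed: 78; those not divisible by 10: 78 − 7 = 71; dropped labels = 2 × 71 = 142.
Actual frame index = 141922 − 142 = 141780.

141780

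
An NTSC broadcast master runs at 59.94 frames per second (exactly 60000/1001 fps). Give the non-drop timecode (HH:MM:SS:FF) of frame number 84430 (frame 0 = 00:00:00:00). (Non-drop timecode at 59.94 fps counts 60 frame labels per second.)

84430 ÷ 60 = 1407 full seconds, remainder 10 frames.
1407 s = 0 h 23 min 27 s.
Timecode: 00:23:27:10.

00:23:27:10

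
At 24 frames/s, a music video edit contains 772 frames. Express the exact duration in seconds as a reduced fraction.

193/6 seconds

Running time = 772 ÷ (24) = 772 × 1/24 = 193/6 s.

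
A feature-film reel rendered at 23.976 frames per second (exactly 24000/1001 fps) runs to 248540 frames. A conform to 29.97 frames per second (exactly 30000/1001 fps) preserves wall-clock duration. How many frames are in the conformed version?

Target frames = source frames × (target rate / source rate) = 248540 × (30000/1001)/(24000/1001) = 248540 × 5/4 = 310675.

310675 frames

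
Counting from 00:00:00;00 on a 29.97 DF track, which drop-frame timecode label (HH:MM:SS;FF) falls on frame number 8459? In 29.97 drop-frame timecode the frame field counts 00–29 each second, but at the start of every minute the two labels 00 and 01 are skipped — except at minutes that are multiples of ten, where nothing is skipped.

00:04:42;07

Ten DF minutes hold 17982 frames, so frame 8459 lies in block 0 (frames 0–17981) with 8459 frames into that block.
The block's first minute is 1800 frames and the rest 1798 each; 8459 frames reaches minute 4, so 0 × 18 + 4 × 2 = 8 labels have been skipped so far.
Adding those back, label number 8459 + 8 = 8467 at 30 labels/s is 282 s + 7 f = 0 h 4 min 42 s frame 7, i.e. 00:04:42;07.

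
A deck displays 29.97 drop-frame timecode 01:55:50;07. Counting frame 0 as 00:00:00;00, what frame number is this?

As if non-drop at 30 labels/s: (1 × 3600 + 55 × 60 + 50) × 30 + 7 = 208507.
Minute boundaries passed: 115; those not divisible by 10: 115 − 11 = 104; dropped labels = 2 × 104 = 208.
Actual frame index = 208507 − 208 = 208299.

208299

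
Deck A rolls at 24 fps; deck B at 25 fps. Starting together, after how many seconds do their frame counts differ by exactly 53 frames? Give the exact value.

53 seconds

The gap grows by |25 − 24| = 1 frame per second.
Time for a 53-frame gap: 53 ÷ (1) = 53 s.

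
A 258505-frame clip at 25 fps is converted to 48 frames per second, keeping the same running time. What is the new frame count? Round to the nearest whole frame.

Frames at target rate = 258505 × (48) / (25) = 2481648/5 ≈ 496329.600.
Nearest whole frame: 496330.

496330 frames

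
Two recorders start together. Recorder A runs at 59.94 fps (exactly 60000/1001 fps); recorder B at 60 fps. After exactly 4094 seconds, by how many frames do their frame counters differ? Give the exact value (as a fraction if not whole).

A emits 60000/1001 × 4094 = 245640000/1001 frames; B emits 60 × 4094 = 245640.
Difference = 245640/1001 frames (≈ 245.3946); B is ahead of A.

245640/1001 frames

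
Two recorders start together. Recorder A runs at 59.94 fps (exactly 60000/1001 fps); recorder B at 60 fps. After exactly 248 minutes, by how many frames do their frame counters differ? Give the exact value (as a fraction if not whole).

892800/1001 frames

248 min = 14880 s.
A emits 60000/1001 × 14880 = 892800000/1001 frames; B emits 60 × 14880 = 892800.
Difference = 892800/1001 frames (≈ 891.9081); B is ahead of A.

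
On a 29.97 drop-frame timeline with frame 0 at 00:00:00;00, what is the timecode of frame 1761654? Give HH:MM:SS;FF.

Each 10-minute DF block holds 10 × 60 × 30 − 9 × 2 = 17982 frames. 1761654 ÷ 17982 → 97 full blocks, remainder 17400.
Within the partial block the first minute is 1800 frames and each further minute 1798, so 9 further minute boundaries passed. Total skipped labels = 18 × 97 + 2 × 9 = 1764.
Non-drop label index = 1761654 + 1764 = 1763418; at 30 labels/s that is 16:19:40:18, i.e. DF 16:19:40;18.

16:19:40;18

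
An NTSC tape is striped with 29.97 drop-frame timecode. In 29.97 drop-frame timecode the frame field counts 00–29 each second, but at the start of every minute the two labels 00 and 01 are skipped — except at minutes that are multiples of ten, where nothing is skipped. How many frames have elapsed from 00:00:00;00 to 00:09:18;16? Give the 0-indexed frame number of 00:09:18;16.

16738

As if non-drop at 30 labels/s: (0 × 3600 + 9 × 60 + 18) × 30 + 16 = 16756.
Minute boundaries passed: 9; those not divisible by 10: 9 − 0 = 9; dropped labels = 2 × 9 = 18.
Actual frame index = 16756 − 18 = 16738.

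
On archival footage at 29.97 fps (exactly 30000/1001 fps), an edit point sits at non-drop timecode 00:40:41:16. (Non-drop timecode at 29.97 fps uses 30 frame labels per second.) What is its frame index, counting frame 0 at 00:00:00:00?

Total seconds to the label: (0 × 3600 + 40 × 60 + 41) = 2441.
Frame index = 2441 × 30 + 16 = 73246.

73246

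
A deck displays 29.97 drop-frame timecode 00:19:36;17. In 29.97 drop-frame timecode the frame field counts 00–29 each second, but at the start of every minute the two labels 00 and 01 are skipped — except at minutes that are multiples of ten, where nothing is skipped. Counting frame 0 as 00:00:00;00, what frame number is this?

As if non-drop at 30 labels/s: (0 × 3600 + 19 × 60 + 36) × 30 + 17 = 35297.
Minute boundaries passed: 19; those not divisible by 10: 19 − 1 = 18; dropped labels = 2 × 18 = 36.
Actual frame index = 35297 − 36 = 35261.

35261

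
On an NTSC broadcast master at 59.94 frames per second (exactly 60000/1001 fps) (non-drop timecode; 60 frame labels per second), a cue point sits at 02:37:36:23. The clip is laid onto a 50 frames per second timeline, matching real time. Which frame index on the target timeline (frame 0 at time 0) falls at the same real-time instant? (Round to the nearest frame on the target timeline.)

Source frame index: (2×3600 + 37×60 + 36) × 60 + 23 = 567383.
Real time: 567383 / (60000/1001) = 567950383/60000 s.
Target frame: (567950383/60000) × (50) = 567950383/1200 ≈ 473291.986 → 473292.

frame 473292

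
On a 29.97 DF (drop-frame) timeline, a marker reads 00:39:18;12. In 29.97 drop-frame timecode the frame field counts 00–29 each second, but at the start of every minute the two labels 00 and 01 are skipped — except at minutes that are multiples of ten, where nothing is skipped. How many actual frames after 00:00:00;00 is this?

70680

As if non-drop at 30 labels/s: (0 × 3600 + 39 × 60 + 18) × 30 + 12 = 70752.
Minute boundaries passed: 39; those not divisible by 10: 39 − 3 = 36; dropped labels = 2 × 36 = 72.
Actual frame index = 70752 − 72 = 70680.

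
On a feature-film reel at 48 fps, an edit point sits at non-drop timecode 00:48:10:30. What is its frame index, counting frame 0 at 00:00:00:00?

Total seconds to the label: (0 × 3600 + 48 × 60 + 10) = 2890.
Frame index = 2890 × 48 + 30 = 138750.

frame 138750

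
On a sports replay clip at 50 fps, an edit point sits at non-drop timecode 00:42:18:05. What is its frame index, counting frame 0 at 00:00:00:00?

Total seconds to the label: (0 × 3600 + 42 × 60 + 18) = 2538.
Frame index = 2538 × 50 + 5 = 126905.

frame 126905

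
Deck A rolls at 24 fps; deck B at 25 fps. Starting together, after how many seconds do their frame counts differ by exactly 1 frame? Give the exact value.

1 seconds

The gap grows by |25 − 24| = 1 frame per second.
Time for a 1-frame gap: 1 ÷ (1) = 1 s.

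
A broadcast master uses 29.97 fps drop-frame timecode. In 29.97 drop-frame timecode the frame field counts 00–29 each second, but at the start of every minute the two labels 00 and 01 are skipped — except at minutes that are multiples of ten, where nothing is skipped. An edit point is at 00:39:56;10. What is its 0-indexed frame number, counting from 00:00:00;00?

71818

Complete 10-minute blocks: 3, each 17982 frames → 53946.
Remaining 9 whole minutes in the current block: 1800 + 8 × 1798 = 16184 frames.
Within the current minute: 56 × 30 + 10 − 2 = 1688 (labels ;00/;01 skipped at this minute). Total = 53946 + 16184 + 1688 = 71818.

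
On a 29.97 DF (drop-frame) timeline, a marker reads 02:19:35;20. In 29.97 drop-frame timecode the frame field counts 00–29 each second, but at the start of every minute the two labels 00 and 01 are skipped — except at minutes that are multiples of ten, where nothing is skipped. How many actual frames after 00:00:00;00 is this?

251018

As if non-drop at 30 labels/s: (2 × 3600 + 19 × 60 + 35) × 30 + 20 = 251270.
Minute boundaries passed: 139; those not divisible by 10: 139 − 13 = 126; dropped labels = 2 × 126 = 252.
Actual frame index = 251270 − 252 = 251018.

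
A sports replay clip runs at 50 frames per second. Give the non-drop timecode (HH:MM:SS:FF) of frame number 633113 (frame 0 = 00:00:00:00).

03:31:02:13

633113 ÷ 50 = 12662 full seconds, remainder 13 frames.
12662 s = 3 h 31 min 2 s.
Timecode: 03:31:02:13.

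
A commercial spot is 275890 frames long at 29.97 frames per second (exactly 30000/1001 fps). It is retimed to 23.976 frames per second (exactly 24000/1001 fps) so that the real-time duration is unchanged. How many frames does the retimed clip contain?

Target frames = source frames × (target rate / source rate) = 275890 × (24000/1001)/(30000/1001) = 275890 × 4/5 = 220712.

220712 frames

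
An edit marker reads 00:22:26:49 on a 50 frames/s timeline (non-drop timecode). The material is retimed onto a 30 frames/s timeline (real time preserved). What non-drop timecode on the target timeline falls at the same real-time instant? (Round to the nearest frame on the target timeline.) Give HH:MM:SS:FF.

00:22:26:29

Source frame index: (0×3600 + 22×60 + 26) × 50 + 49 = 67349.
Real time: 67349 / (50) = 67349/50 s.
Target frame: (67349/50) × (30) = 202047/5 ≈ 40409.400 → 40409.
At 30 labels/s: frame 40409 → 00:22:26:29.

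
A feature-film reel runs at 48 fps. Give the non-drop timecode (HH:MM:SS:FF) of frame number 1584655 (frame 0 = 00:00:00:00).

1584655 ÷ 48 = 33013 full seconds, remainder 31 frames.
33013 s = 9 h 10 min 13 s.
Timecode: 09:10:13:31.

09:10:13:31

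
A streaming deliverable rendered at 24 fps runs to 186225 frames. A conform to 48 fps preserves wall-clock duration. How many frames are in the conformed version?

Target frames = source frames × (target rate / source rate) = 186225 × (48)/(24) = 186225 × 2 = 372450.

372450 frames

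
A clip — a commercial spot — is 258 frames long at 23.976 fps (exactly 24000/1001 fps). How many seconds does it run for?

10.76075 seconds

Running time = 258 / (24000/1001) = 10.76075 s.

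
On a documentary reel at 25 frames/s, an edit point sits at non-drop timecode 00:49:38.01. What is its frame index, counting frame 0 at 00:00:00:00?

Total seconds to the label: (0 × 3600 + 49 × 60 + 38) = 2978.
Frame index = 2978 × 25 + 1 = 74451.

frame 74451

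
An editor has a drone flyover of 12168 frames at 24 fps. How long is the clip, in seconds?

Running time = 12168 / (24) = 507 s.

507 seconds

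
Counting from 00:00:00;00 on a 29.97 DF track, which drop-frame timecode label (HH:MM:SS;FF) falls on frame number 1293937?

11:59:34;13

Each 10-minute DF block holds 10 × 60 × 30 − 9 × 2 = 17982 frames. 1293937 ÷ 17982 → 71 full blocks, remainder 17215.
Within the partial block the first minute is 1800 frames and each further minute 1798, so 9 further minute boundaries passed. Total skipped labels = 18 × 71 + 2 × 9 = 1296.
Non-drop label index = 1293937 + 1296 = 1295233; at 30 labels/s that is 11:59:34:13, i.e. DF 11:59:34;13.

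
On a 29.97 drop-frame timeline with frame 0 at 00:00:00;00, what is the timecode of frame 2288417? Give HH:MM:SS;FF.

21:12:36;27

Ten DF minutes hold 17982 frames, so frame 2288417 lies in block 127 (frames 2283714–2301695) with 4703 frames into that block.
The block's first minute is 1800 frames and the rest 1798 each; 4703 frames reaches minute 2, so 127 × 18 + 2 × 2 = 2290 labels have been skipped so far.
Adding those back, label number 2288417 + 2290 = 2290707 at 30 labels/s is 76356 s + 27 f = 21 h 12 min 36 s frame 27, i.e. 21:12:36;27.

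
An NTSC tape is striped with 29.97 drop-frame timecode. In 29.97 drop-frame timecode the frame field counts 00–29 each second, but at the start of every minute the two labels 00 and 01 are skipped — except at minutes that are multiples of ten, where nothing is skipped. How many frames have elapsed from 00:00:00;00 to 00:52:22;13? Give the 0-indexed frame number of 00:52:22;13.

Complete 10-minute blocks: 5, each 17982 frames → 89910.
Remaining 2 whole minutes in the current block: 1800 + 1 × 1798 = 3598 frames.
Within the current minute: 22 × 30 + 13 − 2 = 671 (labels ;00/;01 skipped at this minute). Total = 89910 + 3598 + 671 = 94179.

94179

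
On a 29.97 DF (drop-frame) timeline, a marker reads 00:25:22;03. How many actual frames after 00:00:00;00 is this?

45617

Complete 10-minute blocks: 2, each 17982 frames → 35964.
Remaining 5 whole minutes in the current block: 1800 + 4 × 1798 = 8992 frames.
Within the current minute: 22 × 30 + 3 − 2 = 661 (labels ;00/;01 skipped at this minute). Total = 35964 + 8992 + 661 = 45617.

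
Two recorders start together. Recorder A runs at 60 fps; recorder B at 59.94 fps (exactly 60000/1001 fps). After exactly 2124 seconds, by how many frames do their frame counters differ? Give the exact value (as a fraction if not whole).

127440/1001 frames

A emits 60 × 2124 = 127440 frames; B emits 60000/1001 × 2124 = 127440000/1001.
Difference = 127440/1001 frames (≈ 127.3127); B is behind A.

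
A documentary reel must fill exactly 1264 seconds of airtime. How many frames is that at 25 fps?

Frames = 1264 × 25 = 31600.

31600 frames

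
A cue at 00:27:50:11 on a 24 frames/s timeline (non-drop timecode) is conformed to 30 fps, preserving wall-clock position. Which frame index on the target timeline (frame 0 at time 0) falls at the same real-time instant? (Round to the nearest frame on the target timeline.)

Source frame index: (0×3600 + 27×60 + 50) × 24 + 11 = 40091.
Real time: 40091 / (24) = 40091/24 s.
Target frame: (40091/24) × (30) = 200455/4 ≈ 50113.750 → 50114.

frame 50114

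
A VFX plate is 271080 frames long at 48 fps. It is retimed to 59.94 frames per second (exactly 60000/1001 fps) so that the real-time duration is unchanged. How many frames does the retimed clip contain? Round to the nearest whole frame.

Frames at target rate = 271080 × (60000/1001) / (48) = 338850000/1001 ≈ 338511.489.
Nearest whole frame: 338511.

338511 frames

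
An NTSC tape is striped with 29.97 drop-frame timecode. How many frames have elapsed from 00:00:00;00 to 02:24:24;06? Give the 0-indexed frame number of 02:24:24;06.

259666

Complete 10-minute blocks: 14, each 17982 frames → 251748.
Remaining 4 whole minutes in the current block: 1800 + 3 × 1798 = 7194 frames.
Within the current minute: 24 × 30 + 6 − 2 = 724 (labels ;00/;01 skipped at this minute). Total = 251748 + 7194 + 724 = 259666.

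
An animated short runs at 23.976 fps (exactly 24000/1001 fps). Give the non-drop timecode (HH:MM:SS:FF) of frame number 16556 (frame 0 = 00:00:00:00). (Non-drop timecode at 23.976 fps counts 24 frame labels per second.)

00:11:29:20

16556 ÷ 24 = 689 full seconds, remainder 20 frames.
689 s = 0 h 11 min 29 s.
Timecode: 00:11:29:20.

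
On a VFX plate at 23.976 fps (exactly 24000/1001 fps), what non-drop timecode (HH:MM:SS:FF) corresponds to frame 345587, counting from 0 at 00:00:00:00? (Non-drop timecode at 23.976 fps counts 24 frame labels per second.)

03:59:59:11

345587 ÷ 24 = 14399 full seconds, remainder 11 frames.
14399 s = 3 h 59 min 59 s.
Timecode: 03:59:59:11.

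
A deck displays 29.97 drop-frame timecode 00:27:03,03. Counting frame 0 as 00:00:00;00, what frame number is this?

As if non-drop at 30 labels/s: (0 × 3600 + 27 × 60 + 3) × 30 + 3 = 48693.
Minute boundaries passed: 27; those not divisible by 10: 27 − 2 = 25; dropped labels = 2 × 25 = 50.
Actual frame index = 48693 − 50 = 48643.

48643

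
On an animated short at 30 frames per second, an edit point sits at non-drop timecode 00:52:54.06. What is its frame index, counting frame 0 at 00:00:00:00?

frame 95226

Total seconds to the label: (0 × 3600 + 52 × 60 + 54) = 3174.
Frame index = 3174 × 30 + 6 = 95226.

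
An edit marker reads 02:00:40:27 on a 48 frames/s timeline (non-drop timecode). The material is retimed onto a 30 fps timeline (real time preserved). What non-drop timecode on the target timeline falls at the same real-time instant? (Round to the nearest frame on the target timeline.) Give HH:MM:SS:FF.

02:00:40:17

Source frame index: (2×3600 + 0×60 + 40) × 48 + 27 = 347547.
Real time: 347547 / (48) = 115849/16 s.
Target frame: (115849/16) × (30) = 1737735/8 ≈ 217216.875 → 217217.
At 30 labels/s: frame 217217 → 02:00:40:17.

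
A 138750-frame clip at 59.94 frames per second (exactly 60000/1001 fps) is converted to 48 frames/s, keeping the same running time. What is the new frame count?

Target frames = source frames × (target rate / source rate) = 138750 × (48)/(60000/1001) = 138750 × 1001/1250 = 111111.

111111 frames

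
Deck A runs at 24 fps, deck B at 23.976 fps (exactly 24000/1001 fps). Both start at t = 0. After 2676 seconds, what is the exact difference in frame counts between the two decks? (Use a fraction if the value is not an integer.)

A emits 24 × 2676 = 64224 frames; B emits 24000/1001 × 2676 = 64224000/1001.
Difference = 64224/1001 frames (≈ 64.1598); B is behind A.

64224/1001 frames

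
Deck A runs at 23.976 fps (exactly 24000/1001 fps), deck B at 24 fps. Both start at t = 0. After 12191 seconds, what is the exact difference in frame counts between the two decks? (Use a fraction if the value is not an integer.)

A emits 24000/1001 × 12191 = 292584000/1001 frames; B emits 24 × 12191 = 292584.
Difference = 292584/1001 frames (≈ 292.2917); B is ahead of A.

292584/1001 frames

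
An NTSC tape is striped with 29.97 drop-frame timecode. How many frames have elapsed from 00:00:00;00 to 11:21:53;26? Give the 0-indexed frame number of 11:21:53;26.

1226190

Complete 10-minute blocks: 68, each 17982 frames → 1222776.
Remaining 1 whole minute in the current block: 1800 + 0 × 1798 = 1800 frames.
Within the current minute: 53 × 30 + 26 − 2 = 1614 (labels ;00/;01 skipped at this minute). Total = 1222776 + 1800 + 1614 = 1226190.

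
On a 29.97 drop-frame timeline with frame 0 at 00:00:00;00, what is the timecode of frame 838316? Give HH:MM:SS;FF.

07:46:11;26

Ten DF minutes hold 17982 frames, so frame 838316 lies in block 46 (frames 827172–845153) with 11144 frames into that block.
The block's first minute is 1800 frames and the rest 1798 each; 11144 frames reaches minute 6, so 46 × 18 + 6 × 2 = 840 labels have been skipped so far.
Adding those back, label number 838316 + 840 = 839156 at 30 labels/s is 27971 s + 26 f = 7 h 46 min 11 s frame 26, i.e. 07:46:11;26.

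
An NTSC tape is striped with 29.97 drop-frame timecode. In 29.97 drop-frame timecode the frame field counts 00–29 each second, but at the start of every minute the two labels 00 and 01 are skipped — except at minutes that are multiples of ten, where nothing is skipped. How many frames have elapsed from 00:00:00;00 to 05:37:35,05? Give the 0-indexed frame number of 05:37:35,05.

Complete 10-minute blocks: 33, each 17982 frames → 593406.
Remaining 7 whole minutes in the current block: 1800 + 6 × 1798 = 12588 frames.
Within the current minute: 35 × 30 + 5 − 2 = 1053 (labels ;00/;01 skipped at this minute). Total = 593406 + 12588 + 1053 = 607047.

607047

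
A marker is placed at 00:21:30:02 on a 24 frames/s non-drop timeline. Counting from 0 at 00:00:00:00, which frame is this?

frame 30962

Total seconds to the label: (0 × 3600 + 21 × 60 + 30) = 1290.
Frame index = 1290 × 24 + 2 = 30962.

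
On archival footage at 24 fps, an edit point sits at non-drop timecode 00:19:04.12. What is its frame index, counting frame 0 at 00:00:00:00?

Total seconds to the label: (0 × 3600 + 19 × 60 + 4) = 1144.
Frame index = 1144 × 24 + 12 = 27468.

27468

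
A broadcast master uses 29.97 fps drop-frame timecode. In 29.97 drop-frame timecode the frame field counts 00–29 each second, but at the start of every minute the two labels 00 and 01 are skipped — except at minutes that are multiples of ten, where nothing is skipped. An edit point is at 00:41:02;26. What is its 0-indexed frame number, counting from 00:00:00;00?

As if non-drop at 30 labels/s: (0 × 3600 + 41 × 60 + 2) × 30 + 26 = 73886.
Minute boundaries passed: 41; those not divisible by 10: 41 − 4 = 37; dropped labels = 2 × 37 = 74.
Actual frame index = 73886 − 74 = 73812.

73812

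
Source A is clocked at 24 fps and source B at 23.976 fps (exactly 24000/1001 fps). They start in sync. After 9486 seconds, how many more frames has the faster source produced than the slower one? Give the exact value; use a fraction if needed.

A emits 24 × 9486 = 227664 frames; B emits 24000/1001 × 9486 = 227664000/1001.
Difference = 227664/1001 frames (≈ 227.4366); B is behind A.

227664/1001 frames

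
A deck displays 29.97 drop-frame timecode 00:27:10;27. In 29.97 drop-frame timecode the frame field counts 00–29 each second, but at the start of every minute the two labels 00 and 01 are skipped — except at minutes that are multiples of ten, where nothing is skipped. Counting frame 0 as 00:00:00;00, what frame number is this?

As if non-drop at 30 labels/s: (0 × 3600 + 27 × 60 + 10) × 30 + 27 = 48927.
Minute boundaries passed: 27; those not divisible by 10: 27 − 2 = 25; dropped labels = 2 × 25 = 50.
Actual frame index = 48927 − 50 = 48877.

48877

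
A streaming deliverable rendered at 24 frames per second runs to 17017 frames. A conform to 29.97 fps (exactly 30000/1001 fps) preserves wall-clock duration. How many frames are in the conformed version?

21250 frames

Target frames = source frames × (target rate / source rate) = 17017 × (30000/1001)/(24) = 17017 × 1250/1001 = 21250.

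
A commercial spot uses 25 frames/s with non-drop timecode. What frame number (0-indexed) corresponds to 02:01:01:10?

Total seconds to the label: (2 × 3600 + 1 × 60 + 1) = 7261.
Frame index = 7261 × 25 + 10 = 181535.

181535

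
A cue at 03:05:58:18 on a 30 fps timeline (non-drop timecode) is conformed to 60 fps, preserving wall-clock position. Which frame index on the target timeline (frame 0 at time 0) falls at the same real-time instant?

Source frame index: (3×3600 + 5×60 + 58) × 30 + 18 = 334758.
Real time: 334758 / (30) = 55793/5 s.
Target frame: (55793/5) × (60) = 669516.

frame 669516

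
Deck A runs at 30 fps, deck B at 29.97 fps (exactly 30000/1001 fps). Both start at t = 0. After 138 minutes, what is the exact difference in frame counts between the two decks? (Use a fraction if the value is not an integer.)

138 min = 8280 s.
A emits 30 × 8280 = 248400 frames; B emits 30000/1001 × 8280 = 248400000/1001.
Difference = 248400/1001 frames (≈ 248.1518); B is behind A.

248400/1001 frames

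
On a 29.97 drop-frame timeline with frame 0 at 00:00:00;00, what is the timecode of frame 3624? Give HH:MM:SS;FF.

Ten DF minutes hold 17982 frames, so frame 3624 lies in block 0 (frames 0–17981) with 3624 frames into that block.
The block's first minute is 1800 frames and the rest 1798 each; 3624 frames reaches minute 2, so 0 × 18 + 2 × 2 = 4 labels have been skipped so far.
Adding those back, label number 3624 + 4 = 3628 at 30 labels/s is 120 s + 28 f = 0 h 2 min 0 s frame 28, i.e. 00:02:00;28.

00:02:00;28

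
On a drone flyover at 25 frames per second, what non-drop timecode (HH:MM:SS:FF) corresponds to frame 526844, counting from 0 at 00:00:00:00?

05:51:13:19

526844 ÷ 25 = 21073 full seconds, remainder 19 frames.
21073 s = 5 h 51 min 13 s.
Timecode: 05:51:13:19.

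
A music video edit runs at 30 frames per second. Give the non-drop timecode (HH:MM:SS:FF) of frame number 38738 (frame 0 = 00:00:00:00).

00:21:31:08

38738 ÷ 30 = 1291 full seconds, remainder 8 frames.
1291 s = 0 h 21 min 31 s.
Timecode: 00:21:31:08.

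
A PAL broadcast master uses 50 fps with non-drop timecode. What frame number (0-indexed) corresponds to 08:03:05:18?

Total seconds to the label: (8 × 3600 + 3 × 60 + 5) = 28985.
Frame index = 28985 × 50 + 18 = 1449268.

1449268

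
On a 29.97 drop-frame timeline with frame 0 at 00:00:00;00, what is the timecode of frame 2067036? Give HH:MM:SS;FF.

19:09:30;06

Ten DF minutes hold 17982 frames, so frame 2067036 lies in block 114 (frames 2049948–2067929) with 17088 frames into that block.
The block's first minute is 1800 frames and the rest 1798 each; 17088 frames reaches minute 9, so 114 × 18 + 9 × 2 = 2070 labels have been skipped so far.
Adding those back, label number 2067036 + 2070 = 2069106 at 30 labels/s is 68970 s + 6 f = 19 h 9 min 30 s frame 6, i.e. 19:09:30;06.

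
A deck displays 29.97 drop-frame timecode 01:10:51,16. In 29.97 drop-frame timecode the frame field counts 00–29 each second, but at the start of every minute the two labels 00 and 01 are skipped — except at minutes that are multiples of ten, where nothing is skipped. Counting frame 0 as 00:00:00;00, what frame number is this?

As if non-drop at 30 labels/s: (1 × 3600 + 10 × 60 + 51) × 30 + 16 = 127546.
Minute boundaries passed: 70; those not divisible by 10: 70 − 7 = 63; dropped labels = 2 × 63 = 126.
Actual frame index = 127546 − 126 = 127420.

127420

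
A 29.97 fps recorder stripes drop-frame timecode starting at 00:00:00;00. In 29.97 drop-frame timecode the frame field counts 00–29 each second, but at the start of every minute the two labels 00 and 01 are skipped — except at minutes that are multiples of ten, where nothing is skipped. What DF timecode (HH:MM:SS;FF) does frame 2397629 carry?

22:13:20;29

Each 10-minute DF block holds 10 × 60 × 30 − 9 × 2 = 17982 frames. 2397629 ÷ 17982 → 133 full blocks, remainder 6023.
Within the partial block the first minute is 1800 frames and each further minute 1798, so 3 further minute boundaries passed. Total skipped labels = 18 × 133 + 2 × 3 = 2400.
Non-drop label index = 2397629 + 2400 = 2400029; at 30 labels/s that is 22:13:20:29, i.e. DF 22:13:20;29.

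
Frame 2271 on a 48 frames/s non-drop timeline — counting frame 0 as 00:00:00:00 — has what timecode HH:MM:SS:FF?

00:00:47:15

2271 ÷ 48 = 47 full seconds, remainder 15 frames.
47 s = 0 h 0 min 47 s.
Timecode: 00:00:47:15.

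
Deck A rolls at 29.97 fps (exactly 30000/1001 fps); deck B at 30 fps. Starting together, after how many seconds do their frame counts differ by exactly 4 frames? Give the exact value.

The gap grows by |30 − 30000/1001| = 30/1001 frames per second.
Time for a 4-frame gap: 4 ÷ (30/1001) = 2002/15 s.

2002/15 seconds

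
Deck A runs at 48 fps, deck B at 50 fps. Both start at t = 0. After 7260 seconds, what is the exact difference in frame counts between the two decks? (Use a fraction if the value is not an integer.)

14520 frames

A emits 48 × 7260 = 348480 frames; B emits 50 × 7260 = 363000.
Difference = 14520 frames; B is ahead of A.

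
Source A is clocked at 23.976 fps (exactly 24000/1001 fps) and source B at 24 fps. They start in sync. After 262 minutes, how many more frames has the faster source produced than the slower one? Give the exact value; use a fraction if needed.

262 min = 15720 s.
A emits 24000/1001 × 15720 = 377280000/1001 frames; B emits 24 × 15720 = 377280.
Difference = 377280/1001 frames (≈ 376.9031); B is ahead of A.

377280/1001 frames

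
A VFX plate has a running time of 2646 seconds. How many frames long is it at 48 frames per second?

127008 frames

Frames = 2646 × 48 = 127008.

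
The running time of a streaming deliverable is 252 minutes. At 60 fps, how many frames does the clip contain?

252 min = 15120 s.
Frames = 15120 × 60 = 907200.

907200 frames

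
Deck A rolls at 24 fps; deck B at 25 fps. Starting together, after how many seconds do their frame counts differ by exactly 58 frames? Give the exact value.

58 seconds

The gap grows by |25 − 24| = 1 frame per second.
Time for a 58-frame gap: 58 ÷ (1) = 58 s.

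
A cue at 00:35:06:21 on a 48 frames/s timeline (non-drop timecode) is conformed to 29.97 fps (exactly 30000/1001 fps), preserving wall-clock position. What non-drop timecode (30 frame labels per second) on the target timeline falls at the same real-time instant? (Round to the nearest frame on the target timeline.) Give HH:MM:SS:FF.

00:35:04:10

Source frame index: (0×3600 + 35×60 + 6) × 48 + 21 = 101109.
Real time: 101109 / (48) = 33703/16 s.
Target frame: (33703/16) × (30000/1001) = 63193125/1001 ≈ 63129.995 → 63130.
At 30 labels/s: frame 63130 → 00:35:04:10.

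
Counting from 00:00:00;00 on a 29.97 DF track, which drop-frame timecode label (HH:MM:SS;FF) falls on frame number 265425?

Each 10-minute DF block holds 10 × 60 × 30 − 9 × 2 = 17982 frames. 265425 ÷ 17982 → 14 full blocks, remainder 13677.
Within the partial block the first minute is 1800 frames and each further minute 1798, so 7 further minute boundaries passed. Total skipped labels = 18 × 14 + 2 × 7 = 266.
Non-drop label index = 265425 + 266 = 265691; at 30 labels/s that is 02:27:36:11, i.e. DF 02:27:36;11.

02:27:36;11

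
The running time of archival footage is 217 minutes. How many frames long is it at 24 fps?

217 min = 13020 s.
Frames = 13020 × 24 = 312480.

312480 frames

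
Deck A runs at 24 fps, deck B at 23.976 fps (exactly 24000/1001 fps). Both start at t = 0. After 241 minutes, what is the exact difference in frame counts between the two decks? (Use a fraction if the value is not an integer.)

347040/1001 frames

241 min = 14460 s.
A emits 24 × 14460 = 347040 frames; B emits 24000/1001 × 14460 = 347040000/1001.
Difference = 347040/1001 frames (≈ 346.6933); B is behind A.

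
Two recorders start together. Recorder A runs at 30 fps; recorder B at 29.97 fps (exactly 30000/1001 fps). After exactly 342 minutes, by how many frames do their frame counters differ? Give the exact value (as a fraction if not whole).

615600/1001 frames

342 min = 20520 s.
A emits 30 × 20520 = 615600 frames; B emits 30000/1001 × 20520 = 615600000/1001.
Difference = 615600/1001 frames (≈ 614.9850); B is behind A.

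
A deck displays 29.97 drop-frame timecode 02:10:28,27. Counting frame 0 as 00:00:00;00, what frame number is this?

Complete 10-minute blocks: 13, each 17982 frames → 233766.
Remaining 0 whole minutes in the current block: 0 frames.
Within the current minute: 28 × 30 + 27 = 867. Total = 233766 + 0 + 867 = 234633.

234633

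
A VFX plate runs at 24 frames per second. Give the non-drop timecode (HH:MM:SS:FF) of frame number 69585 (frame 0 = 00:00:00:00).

69585 ÷ 24 = 2899 full seconds, remainder 9 frames.
2899 s = 0 h 48 min 19 s.
Timecode: 00:48:19:09.

00:48:19:09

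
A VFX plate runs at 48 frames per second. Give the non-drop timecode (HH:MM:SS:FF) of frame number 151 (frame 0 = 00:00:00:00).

151 ÷ 48 = 3 full seconds, remainder 7 frames.
3 s = 0 h 0 min 3 s.
Timecode: 00:00:03:07.

00:00:03:07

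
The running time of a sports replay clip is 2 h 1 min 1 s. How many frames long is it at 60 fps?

435660 frames

2 h 1 min 1 s = 7261 s.
Frames = 7261 × 60 = 435660.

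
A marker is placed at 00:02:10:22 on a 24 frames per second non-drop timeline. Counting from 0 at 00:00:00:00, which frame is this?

Total seconds to the label: (0 × 3600 + 2 × 60 + 10) = 130.
Frame index = 130 × 24 + 22 = 3142.

3142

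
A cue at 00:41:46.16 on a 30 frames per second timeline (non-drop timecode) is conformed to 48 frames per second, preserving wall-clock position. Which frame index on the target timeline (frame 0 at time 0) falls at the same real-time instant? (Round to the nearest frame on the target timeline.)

frame 120314

Source frame index: (0×3600 + 41×60 + 46) × 30 + 16 = 75196.
Real time: 75196 / (30) = 37598/15 s.
Target frame: (37598/15) × (48) = 601568/5 ≈ 120313.600 → 120314.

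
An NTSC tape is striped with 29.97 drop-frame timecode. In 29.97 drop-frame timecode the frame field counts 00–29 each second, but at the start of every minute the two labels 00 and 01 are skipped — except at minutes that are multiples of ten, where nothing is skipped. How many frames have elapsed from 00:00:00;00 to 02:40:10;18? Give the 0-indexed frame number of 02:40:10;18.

288030

As if non-drop at 30 labels/s: (2 × 3600 + 40 × 60 + 10) × 30 + 18 = 288318.
Minute boundaries passed: 160; those not divisible by 10: 160 − 16 = 144; dropped labels = 2 × 144 = 288.
Actual frame index = 288318 − 288 = 288030.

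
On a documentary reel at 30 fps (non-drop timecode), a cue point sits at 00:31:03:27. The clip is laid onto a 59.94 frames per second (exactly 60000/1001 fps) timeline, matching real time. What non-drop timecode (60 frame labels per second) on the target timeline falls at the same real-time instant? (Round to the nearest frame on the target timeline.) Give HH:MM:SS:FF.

Source frame index: (0×3600 + 31×60 + 3) × 30 + 27 = 55917.
Real time: 55917 / (30) = 18639/10 s.
Target frame: (18639/10) × (60000/1001) = 111834000/1001 ≈ 111722.278 → 111722.
At 60 labels/s: frame 111722 → 00:31:02:02.

00:31:02:02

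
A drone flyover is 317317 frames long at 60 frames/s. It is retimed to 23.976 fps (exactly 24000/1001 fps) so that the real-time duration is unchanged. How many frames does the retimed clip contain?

Target frames = source frames × (target rate / source rate) = 317317 × (24000/1001)/(60) = 317317 × 400/1001 = 126800.

126800 frames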